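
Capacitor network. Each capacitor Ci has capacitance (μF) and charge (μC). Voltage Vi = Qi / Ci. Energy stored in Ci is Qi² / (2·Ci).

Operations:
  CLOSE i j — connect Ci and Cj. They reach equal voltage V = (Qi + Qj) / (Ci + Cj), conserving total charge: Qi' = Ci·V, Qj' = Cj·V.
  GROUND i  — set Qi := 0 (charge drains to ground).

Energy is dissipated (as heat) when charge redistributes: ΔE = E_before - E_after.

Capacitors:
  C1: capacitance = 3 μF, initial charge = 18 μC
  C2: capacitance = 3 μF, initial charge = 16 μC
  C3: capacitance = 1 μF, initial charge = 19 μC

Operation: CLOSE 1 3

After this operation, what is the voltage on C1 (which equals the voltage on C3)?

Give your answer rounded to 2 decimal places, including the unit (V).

Initial: C1(3μF, Q=18μC, V=6.00V), C2(3μF, Q=16μC, V=5.33V), C3(1μF, Q=19μC, V=19.00V)
Op 1: CLOSE 1-3: Q_total=37.00, C_total=4.00, V=9.25; Q1=27.75, Q3=9.25; dissipated=63.375

Answer: 9.25 V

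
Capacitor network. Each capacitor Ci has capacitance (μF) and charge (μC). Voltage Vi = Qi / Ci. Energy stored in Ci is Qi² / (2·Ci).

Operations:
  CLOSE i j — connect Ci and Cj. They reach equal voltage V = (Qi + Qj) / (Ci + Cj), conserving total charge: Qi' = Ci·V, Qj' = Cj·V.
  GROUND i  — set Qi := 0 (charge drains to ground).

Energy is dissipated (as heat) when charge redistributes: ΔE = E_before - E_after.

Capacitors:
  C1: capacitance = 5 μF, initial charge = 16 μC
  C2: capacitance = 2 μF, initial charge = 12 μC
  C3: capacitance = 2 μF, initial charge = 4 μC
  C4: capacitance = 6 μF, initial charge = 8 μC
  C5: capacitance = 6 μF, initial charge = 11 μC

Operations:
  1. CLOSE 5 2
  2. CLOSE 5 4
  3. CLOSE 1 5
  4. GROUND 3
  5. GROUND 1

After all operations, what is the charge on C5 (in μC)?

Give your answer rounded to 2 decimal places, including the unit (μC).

Initial: C1(5μF, Q=16μC, V=3.20V), C2(2μF, Q=12μC, V=6.00V), C3(2μF, Q=4μC, V=2.00V), C4(6μF, Q=8μC, V=1.33V), C5(6μF, Q=11μC, V=1.83V)
Op 1: CLOSE 5-2: Q_total=23.00, C_total=8.00, V=2.88; Q5=17.25, Q2=5.75; dissipated=13.021
Op 2: CLOSE 5-4: Q_total=25.25, C_total=12.00, V=2.10; Q5=12.62, Q4=12.62; dissipated=3.565
Op 3: CLOSE 1-5: Q_total=28.62, C_total=11.00, V=2.60; Q1=13.01, Q5=15.61; dissipated=1.638
Op 4: GROUND 3: Q3=0; energy lost=4.000
Op 5: GROUND 1: Q1=0; energy lost=16.930
Final charges: Q1=0.00, Q2=5.75, Q3=0.00, Q4=12.62, Q5=15.61

Answer: 15.61 μC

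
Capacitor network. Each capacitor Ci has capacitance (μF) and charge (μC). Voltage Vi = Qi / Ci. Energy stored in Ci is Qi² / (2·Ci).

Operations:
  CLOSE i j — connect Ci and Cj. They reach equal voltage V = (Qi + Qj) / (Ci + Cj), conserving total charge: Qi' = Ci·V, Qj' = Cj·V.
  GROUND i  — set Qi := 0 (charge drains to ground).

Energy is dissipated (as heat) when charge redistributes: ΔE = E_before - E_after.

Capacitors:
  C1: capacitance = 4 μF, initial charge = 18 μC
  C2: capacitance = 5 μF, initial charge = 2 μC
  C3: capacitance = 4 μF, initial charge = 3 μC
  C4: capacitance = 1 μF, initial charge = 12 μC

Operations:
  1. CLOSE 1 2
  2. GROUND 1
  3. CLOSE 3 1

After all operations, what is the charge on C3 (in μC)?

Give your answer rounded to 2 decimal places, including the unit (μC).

Answer: 1.50 μC

Derivation:
Initial: C1(4μF, Q=18μC, V=4.50V), C2(5μF, Q=2μC, V=0.40V), C3(4μF, Q=3μC, V=0.75V), C4(1μF, Q=12μC, V=12.00V)
Op 1: CLOSE 1-2: Q_total=20.00, C_total=9.00, V=2.22; Q1=8.89, Q2=11.11; dissipated=18.678
Op 2: GROUND 1: Q1=0; energy lost=9.877
Op 3: CLOSE 3-1: Q_total=3.00, C_total=8.00, V=0.38; Q3=1.50, Q1=1.50; dissipated=0.562
Final charges: Q1=1.50, Q2=11.11, Q3=1.50, Q4=12.00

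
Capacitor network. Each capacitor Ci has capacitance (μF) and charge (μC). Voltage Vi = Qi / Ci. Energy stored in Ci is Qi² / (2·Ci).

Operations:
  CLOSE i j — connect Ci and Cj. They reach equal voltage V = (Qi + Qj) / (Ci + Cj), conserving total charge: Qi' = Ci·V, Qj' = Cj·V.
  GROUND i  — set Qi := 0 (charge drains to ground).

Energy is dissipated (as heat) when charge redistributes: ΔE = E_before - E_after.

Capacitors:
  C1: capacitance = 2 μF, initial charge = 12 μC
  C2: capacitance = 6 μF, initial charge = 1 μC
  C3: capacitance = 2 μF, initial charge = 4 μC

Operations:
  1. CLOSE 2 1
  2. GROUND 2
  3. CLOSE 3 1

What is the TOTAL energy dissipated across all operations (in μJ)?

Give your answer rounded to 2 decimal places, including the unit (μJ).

Answer: 33.51 μJ

Derivation:
Initial: C1(2μF, Q=12μC, V=6.00V), C2(6μF, Q=1μC, V=0.17V), C3(2μF, Q=4μC, V=2.00V)
Op 1: CLOSE 2-1: Q_total=13.00, C_total=8.00, V=1.62; Q2=9.75, Q1=3.25; dissipated=25.521
Op 2: GROUND 2: Q2=0; energy lost=7.922
Op 3: CLOSE 3-1: Q_total=7.25, C_total=4.00, V=1.81; Q3=3.62, Q1=3.62; dissipated=0.070
Total dissipated: 33.513 μJ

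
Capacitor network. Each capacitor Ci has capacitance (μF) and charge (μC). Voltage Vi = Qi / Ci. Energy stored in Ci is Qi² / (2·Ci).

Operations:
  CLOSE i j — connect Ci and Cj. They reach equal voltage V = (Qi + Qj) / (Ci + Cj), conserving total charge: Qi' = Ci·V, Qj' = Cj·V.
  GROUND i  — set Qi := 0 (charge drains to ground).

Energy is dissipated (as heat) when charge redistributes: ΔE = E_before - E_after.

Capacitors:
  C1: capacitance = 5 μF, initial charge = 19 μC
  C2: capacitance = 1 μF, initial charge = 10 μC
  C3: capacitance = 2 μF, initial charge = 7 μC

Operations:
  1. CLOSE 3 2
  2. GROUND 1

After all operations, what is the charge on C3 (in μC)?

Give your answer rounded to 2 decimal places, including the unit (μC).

Initial: C1(5μF, Q=19μC, V=3.80V), C2(1μF, Q=10μC, V=10.00V), C3(2μF, Q=7μC, V=3.50V)
Op 1: CLOSE 3-2: Q_total=17.00, C_total=3.00, V=5.67; Q3=11.33, Q2=5.67; dissipated=14.083
Op 2: GROUND 1: Q1=0; energy lost=36.100
Final charges: Q1=0.00, Q2=5.67, Q3=11.33

Answer: 11.33 μC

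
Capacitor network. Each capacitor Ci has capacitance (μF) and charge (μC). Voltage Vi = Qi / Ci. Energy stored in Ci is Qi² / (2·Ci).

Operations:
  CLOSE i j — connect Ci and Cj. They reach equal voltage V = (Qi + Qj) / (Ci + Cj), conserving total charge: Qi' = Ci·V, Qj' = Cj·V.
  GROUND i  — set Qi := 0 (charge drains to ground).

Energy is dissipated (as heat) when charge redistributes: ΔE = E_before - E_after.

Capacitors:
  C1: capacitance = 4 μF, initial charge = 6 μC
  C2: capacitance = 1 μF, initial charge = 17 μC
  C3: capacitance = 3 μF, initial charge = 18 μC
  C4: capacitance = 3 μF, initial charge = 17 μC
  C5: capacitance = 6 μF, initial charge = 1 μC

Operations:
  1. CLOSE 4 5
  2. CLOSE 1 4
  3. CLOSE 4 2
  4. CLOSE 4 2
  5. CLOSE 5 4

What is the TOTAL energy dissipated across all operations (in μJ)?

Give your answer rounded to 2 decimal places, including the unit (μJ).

Initial: C1(4μF, Q=6μC, V=1.50V), C2(1μF, Q=17μC, V=17.00V), C3(3μF, Q=18μC, V=6.00V), C4(3μF, Q=17μC, V=5.67V), C5(6μF, Q=1μC, V=0.17V)
Op 1: CLOSE 4-5: Q_total=18.00, C_total=9.00, V=2.00; Q4=6.00, Q5=12.00; dissipated=30.250
Op 2: CLOSE 1-4: Q_total=12.00, C_total=7.00, V=1.71; Q1=6.86, Q4=5.14; dissipated=0.214
Op 3: CLOSE 4-2: Q_total=22.14, C_total=4.00, V=5.54; Q4=16.61, Q2=5.54; dissipated=87.620
Op 4: CLOSE 4-2: Q_total=22.14, C_total=4.00, V=5.54; Q4=16.61, Q2=5.54; dissipated=0.000
Op 5: CLOSE 5-4: Q_total=28.61, C_total=9.00, V=3.18; Q5=19.07, Q4=9.54; dissipated=12.501
Total dissipated: 130.585 μJ

Answer: 130.59 μJ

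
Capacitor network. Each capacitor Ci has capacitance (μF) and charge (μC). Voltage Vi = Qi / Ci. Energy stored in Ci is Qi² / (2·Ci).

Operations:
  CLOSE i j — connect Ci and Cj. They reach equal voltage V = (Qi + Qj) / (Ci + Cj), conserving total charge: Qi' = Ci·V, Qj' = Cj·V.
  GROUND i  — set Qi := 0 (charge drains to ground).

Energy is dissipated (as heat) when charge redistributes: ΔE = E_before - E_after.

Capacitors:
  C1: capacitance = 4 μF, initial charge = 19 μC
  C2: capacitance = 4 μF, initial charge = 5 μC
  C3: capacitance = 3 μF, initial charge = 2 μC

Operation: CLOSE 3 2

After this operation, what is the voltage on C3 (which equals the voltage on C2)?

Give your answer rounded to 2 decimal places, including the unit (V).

Answer: 1.00 V

Derivation:
Initial: C1(4μF, Q=19μC, V=4.75V), C2(4μF, Q=5μC, V=1.25V), C3(3μF, Q=2μC, V=0.67V)
Op 1: CLOSE 3-2: Q_total=7.00, C_total=7.00, V=1.00; Q3=3.00, Q2=4.00; dissipated=0.292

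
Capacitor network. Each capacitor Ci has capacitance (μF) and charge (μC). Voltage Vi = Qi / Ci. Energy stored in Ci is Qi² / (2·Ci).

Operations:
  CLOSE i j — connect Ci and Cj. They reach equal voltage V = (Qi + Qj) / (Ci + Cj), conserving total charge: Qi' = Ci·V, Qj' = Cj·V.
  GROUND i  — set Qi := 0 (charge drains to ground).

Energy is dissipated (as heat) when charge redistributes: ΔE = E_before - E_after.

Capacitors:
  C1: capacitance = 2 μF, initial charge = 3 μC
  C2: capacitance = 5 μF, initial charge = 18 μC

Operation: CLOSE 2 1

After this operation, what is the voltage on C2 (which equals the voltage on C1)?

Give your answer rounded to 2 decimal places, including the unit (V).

Answer: 3.00 V

Derivation:
Initial: C1(2μF, Q=3μC, V=1.50V), C2(5μF, Q=18μC, V=3.60V)
Op 1: CLOSE 2-1: Q_total=21.00, C_total=7.00, V=3.00; Q2=15.00, Q1=6.00; dissipated=3.150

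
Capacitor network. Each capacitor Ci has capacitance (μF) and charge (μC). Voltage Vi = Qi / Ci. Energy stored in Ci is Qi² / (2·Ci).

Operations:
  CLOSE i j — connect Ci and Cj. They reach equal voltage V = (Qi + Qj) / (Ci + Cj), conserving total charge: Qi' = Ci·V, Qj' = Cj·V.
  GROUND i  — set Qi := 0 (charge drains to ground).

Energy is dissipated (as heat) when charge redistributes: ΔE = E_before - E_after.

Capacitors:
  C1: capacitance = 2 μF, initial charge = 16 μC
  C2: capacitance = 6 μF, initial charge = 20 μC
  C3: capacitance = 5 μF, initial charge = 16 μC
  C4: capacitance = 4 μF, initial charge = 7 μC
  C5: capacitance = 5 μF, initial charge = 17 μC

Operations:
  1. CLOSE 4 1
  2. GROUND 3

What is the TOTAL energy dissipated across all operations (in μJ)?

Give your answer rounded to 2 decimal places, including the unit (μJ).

Answer: 51.64 μJ

Derivation:
Initial: C1(2μF, Q=16μC, V=8.00V), C2(6μF, Q=20μC, V=3.33V), C3(5μF, Q=16μC, V=3.20V), C4(4μF, Q=7μC, V=1.75V), C5(5μF, Q=17μC, V=3.40V)
Op 1: CLOSE 4-1: Q_total=23.00, C_total=6.00, V=3.83; Q4=15.33, Q1=7.67; dissipated=26.042
Op 2: GROUND 3: Q3=0; energy lost=25.600
Total dissipated: 51.642 μJ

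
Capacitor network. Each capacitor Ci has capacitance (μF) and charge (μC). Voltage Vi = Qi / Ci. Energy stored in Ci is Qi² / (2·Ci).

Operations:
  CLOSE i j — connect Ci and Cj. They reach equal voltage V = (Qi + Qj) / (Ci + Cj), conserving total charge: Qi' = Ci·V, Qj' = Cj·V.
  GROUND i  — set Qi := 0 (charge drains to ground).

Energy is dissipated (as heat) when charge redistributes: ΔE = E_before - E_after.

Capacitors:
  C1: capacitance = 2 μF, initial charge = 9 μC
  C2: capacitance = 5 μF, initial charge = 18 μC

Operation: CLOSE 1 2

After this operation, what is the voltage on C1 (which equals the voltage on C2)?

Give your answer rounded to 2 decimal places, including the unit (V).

Initial: C1(2μF, Q=9μC, V=4.50V), C2(5μF, Q=18μC, V=3.60V)
Op 1: CLOSE 1-2: Q_total=27.00, C_total=7.00, V=3.86; Q1=7.71, Q2=19.29; dissipated=0.579

Answer: 3.86 V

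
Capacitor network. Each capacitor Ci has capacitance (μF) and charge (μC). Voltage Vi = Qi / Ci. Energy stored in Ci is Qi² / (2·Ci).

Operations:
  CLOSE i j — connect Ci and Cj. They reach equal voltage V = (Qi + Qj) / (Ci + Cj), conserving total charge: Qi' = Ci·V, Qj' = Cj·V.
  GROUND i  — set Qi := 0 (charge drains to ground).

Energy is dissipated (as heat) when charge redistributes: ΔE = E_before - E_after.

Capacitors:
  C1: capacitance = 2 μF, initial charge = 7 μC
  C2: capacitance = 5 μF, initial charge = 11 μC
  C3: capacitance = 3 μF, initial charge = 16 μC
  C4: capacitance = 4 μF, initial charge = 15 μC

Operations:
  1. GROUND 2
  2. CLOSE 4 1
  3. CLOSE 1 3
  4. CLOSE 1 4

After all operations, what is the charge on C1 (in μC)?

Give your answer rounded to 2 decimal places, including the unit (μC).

Answer: 8.00 μC

Derivation:
Initial: C1(2μF, Q=7μC, V=3.50V), C2(5μF, Q=11μC, V=2.20V), C3(3μF, Q=16μC, V=5.33V), C4(4μF, Q=15μC, V=3.75V)
Op 1: GROUND 2: Q2=0; energy lost=12.100
Op 2: CLOSE 4-1: Q_total=22.00, C_total=6.00, V=3.67; Q4=14.67, Q1=7.33; dissipated=0.042
Op 3: CLOSE 1-3: Q_total=23.33, C_total=5.00, V=4.67; Q1=9.33, Q3=14.00; dissipated=1.667
Op 4: CLOSE 1-4: Q_total=24.00, C_total=6.00, V=4.00; Q1=8.00, Q4=16.00; dissipated=0.667
Final charges: Q1=8.00, Q2=0.00, Q3=14.00, Q4=16.00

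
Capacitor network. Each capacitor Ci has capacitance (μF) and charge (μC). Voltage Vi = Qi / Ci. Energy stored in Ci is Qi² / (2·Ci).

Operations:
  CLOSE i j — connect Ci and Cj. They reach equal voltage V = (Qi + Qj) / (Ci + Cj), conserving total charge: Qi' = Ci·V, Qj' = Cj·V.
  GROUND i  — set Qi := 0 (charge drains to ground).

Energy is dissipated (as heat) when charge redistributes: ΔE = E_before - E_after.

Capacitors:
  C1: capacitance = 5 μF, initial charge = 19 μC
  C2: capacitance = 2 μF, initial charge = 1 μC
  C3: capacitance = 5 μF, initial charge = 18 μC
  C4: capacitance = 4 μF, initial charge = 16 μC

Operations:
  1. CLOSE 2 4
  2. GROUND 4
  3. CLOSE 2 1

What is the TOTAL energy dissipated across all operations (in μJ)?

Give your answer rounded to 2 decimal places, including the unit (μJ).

Initial: C1(5μF, Q=19μC, V=3.80V), C2(2μF, Q=1μC, V=0.50V), C3(5μF, Q=18μC, V=3.60V), C4(4μF, Q=16μC, V=4.00V)
Op 1: CLOSE 2-4: Q_total=17.00, C_total=6.00, V=2.83; Q2=5.67, Q4=11.33; dissipated=8.167
Op 2: GROUND 4: Q4=0; energy lost=16.056
Op 3: CLOSE 2-1: Q_total=24.67, C_total=7.00, V=3.52; Q2=7.05, Q1=17.62; dissipated=0.667
Total dissipated: 24.890 μJ

Answer: 24.89 μJ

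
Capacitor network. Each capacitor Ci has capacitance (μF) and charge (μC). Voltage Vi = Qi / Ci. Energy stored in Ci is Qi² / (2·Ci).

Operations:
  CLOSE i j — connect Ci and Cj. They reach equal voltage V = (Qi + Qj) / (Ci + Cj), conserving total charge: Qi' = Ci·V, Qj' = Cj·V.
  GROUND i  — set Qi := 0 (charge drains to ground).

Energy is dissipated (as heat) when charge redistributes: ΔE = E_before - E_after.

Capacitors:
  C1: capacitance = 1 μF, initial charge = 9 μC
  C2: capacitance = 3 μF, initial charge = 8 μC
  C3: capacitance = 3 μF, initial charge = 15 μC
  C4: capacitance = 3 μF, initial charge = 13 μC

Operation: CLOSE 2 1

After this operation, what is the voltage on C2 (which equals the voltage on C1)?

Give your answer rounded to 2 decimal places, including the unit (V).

Initial: C1(1μF, Q=9μC, V=9.00V), C2(3μF, Q=8μC, V=2.67V), C3(3μF, Q=15μC, V=5.00V), C4(3μF, Q=13μC, V=4.33V)
Op 1: CLOSE 2-1: Q_total=17.00, C_total=4.00, V=4.25; Q2=12.75, Q1=4.25; dissipated=15.042

Answer: 4.25 V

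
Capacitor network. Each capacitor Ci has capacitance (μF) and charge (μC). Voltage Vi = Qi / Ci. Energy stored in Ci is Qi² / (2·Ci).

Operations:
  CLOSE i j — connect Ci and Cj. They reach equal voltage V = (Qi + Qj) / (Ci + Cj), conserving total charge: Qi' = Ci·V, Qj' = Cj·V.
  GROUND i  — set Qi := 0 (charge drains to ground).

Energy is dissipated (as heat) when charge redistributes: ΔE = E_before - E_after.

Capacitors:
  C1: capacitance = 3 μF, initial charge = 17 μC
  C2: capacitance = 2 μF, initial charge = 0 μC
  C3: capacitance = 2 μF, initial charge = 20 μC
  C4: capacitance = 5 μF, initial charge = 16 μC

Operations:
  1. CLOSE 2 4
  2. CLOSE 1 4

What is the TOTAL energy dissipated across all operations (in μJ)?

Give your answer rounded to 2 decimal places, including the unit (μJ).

Initial: C1(3μF, Q=17μC, V=5.67V), C2(2μF, Q=0μC, V=0.00V), C3(2μF, Q=20μC, V=10.00V), C4(5μF, Q=16μC, V=3.20V)
Op 1: CLOSE 2-4: Q_total=16.00, C_total=7.00, V=2.29; Q2=4.57, Q4=11.43; dissipated=7.314
Op 2: CLOSE 1-4: Q_total=28.43, C_total=8.00, V=3.55; Q1=10.66, Q4=17.77; dissipated=10.716
Total dissipated: 18.031 μJ

Answer: 18.03 μJ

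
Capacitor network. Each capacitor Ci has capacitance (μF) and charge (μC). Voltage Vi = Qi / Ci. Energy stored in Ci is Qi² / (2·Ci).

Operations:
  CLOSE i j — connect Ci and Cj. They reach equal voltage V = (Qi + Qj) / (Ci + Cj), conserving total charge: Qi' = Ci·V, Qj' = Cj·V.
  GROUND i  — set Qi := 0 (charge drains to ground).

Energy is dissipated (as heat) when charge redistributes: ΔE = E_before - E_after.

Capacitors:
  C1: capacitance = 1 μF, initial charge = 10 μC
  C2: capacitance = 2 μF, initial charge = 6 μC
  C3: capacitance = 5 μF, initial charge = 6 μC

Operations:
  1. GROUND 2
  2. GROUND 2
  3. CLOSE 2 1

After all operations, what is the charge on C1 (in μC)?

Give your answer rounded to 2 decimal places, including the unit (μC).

Answer: 3.33 μC

Derivation:
Initial: C1(1μF, Q=10μC, V=10.00V), C2(2μF, Q=6μC, V=3.00V), C3(5μF, Q=6μC, V=1.20V)
Op 1: GROUND 2: Q2=0; energy lost=9.000
Op 2: GROUND 2: Q2=0; energy lost=0.000
Op 3: CLOSE 2-1: Q_total=10.00, C_total=3.00, V=3.33; Q2=6.67, Q1=3.33; dissipated=33.333
Final charges: Q1=3.33, Q2=6.67, Q3=6.00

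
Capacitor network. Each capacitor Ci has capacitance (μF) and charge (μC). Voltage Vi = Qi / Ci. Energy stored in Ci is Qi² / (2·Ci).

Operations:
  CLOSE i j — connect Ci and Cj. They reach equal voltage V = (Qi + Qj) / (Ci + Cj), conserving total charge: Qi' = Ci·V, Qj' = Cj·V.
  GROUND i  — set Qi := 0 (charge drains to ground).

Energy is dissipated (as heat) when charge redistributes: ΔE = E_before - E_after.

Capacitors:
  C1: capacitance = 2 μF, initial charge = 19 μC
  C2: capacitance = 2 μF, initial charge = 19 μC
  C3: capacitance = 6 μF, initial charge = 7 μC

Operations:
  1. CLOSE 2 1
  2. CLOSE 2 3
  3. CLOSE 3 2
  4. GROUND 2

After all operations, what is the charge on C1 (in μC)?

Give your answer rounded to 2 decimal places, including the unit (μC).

Initial: C1(2μF, Q=19μC, V=9.50V), C2(2μF, Q=19μC, V=9.50V), C3(6μF, Q=7μC, V=1.17V)
Op 1: CLOSE 2-1: Q_total=38.00, C_total=4.00, V=9.50; Q2=19.00, Q1=19.00; dissipated=0.000
Op 2: CLOSE 2-3: Q_total=26.00, C_total=8.00, V=3.25; Q2=6.50, Q3=19.50; dissipated=52.083
Op 3: CLOSE 3-2: Q_total=26.00, C_total=8.00, V=3.25; Q3=19.50, Q2=6.50; dissipated=0.000
Op 4: GROUND 2: Q2=0; energy lost=10.562
Final charges: Q1=19.00, Q2=0.00, Q3=19.50

Answer: 19.00 μC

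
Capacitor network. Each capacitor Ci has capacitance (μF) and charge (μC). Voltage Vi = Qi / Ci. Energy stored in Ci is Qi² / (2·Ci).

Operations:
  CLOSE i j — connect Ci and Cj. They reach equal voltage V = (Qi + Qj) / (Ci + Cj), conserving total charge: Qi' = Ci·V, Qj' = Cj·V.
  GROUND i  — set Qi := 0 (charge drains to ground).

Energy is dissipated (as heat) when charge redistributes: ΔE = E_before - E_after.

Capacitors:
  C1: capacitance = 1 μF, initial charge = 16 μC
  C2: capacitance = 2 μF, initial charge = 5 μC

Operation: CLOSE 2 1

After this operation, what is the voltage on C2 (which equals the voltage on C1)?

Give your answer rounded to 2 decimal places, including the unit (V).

Answer: 7.00 V

Derivation:
Initial: C1(1μF, Q=16μC, V=16.00V), C2(2μF, Q=5μC, V=2.50V)
Op 1: CLOSE 2-1: Q_total=21.00, C_total=3.00, V=7.00; Q2=14.00, Q1=7.00; dissipated=60.750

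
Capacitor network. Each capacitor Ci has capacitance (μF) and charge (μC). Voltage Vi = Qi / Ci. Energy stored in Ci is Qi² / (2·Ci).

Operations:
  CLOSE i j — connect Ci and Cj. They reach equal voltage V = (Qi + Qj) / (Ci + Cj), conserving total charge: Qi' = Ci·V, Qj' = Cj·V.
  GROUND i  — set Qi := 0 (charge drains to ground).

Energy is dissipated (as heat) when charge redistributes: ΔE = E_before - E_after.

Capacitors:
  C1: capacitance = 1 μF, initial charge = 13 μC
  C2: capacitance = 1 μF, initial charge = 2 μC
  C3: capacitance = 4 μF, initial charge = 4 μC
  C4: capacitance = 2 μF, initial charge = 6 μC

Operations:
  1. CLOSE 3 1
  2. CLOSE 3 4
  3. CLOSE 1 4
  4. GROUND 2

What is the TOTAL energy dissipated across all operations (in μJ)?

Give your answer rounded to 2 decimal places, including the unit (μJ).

Initial: C1(1μF, Q=13μC, V=13.00V), C2(1μF, Q=2μC, V=2.00V), C3(4μF, Q=4μC, V=1.00V), C4(2μF, Q=6μC, V=3.00V)
Op 1: CLOSE 3-1: Q_total=17.00, C_total=5.00, V=3.40; Q3=13.60, Q1=3.40; dissipated=57.600
Op 2: CLOSE 3-4: Q_total=19.60, C_total=6.00, V=3.27; Q3=13.07, Q4=6.53; dissipated=0.107
Op 3: CLOSE 1-4: Q_total=9.93, C_total=3.00, V=3.31; Q1=3.31, Q4=6.62; dissipated=0.006
Op 4: GROUND 2: Q2=0; energy lost=2.000
Total dissipated: 59.713 μJ

Answer: 59.71 μJ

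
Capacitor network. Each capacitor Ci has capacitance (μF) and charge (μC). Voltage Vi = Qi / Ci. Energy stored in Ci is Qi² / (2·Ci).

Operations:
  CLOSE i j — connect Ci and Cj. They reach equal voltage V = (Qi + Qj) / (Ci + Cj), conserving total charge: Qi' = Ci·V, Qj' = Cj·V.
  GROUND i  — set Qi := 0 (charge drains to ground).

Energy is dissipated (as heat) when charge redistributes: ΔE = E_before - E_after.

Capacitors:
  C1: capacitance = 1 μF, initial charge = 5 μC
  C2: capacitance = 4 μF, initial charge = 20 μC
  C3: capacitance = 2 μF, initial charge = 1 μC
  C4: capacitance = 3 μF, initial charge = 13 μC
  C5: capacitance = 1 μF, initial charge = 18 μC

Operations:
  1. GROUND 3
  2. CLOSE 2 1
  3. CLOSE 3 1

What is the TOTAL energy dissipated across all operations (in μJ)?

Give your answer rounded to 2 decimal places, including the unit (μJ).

Initial: C1(1μF, Q=5μC, V=5.00V), C2(4μF, Q=20μC, V=5.00V), C3(2μF, Q=1μC, V=0.50V), C4(3μF, Q=13μC, V=4.33V), C5(1μF, Q=18μC, V=18.00V)
Op 1: GROUND 3: Q3=0; energy lost=0.250
Op 2: CLOSE 2-1: Q_total=25.00, C_total=5.00, V=5.00; Q2=20.00, Q1=5.00; dissipated=0.000
Op 3: CLOSE 3-1: Q_total=5.00, C_total=3.00, V=1.67; Q3=3.33, Q1=1.67; dissipated=8.333
Total dissipated: 8.583 μJ

Answer: 8.58 μJ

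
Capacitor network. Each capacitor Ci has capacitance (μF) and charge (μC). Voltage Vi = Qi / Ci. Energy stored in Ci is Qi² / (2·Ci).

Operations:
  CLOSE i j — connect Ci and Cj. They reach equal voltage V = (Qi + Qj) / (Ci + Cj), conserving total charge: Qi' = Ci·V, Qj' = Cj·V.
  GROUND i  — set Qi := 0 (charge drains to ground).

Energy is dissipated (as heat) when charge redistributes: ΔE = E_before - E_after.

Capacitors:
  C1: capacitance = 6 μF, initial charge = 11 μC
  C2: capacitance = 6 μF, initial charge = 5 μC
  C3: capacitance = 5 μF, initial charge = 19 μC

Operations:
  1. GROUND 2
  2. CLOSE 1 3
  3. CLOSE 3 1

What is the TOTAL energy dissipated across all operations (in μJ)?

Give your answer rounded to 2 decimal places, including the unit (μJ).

Initial: C1(6μF, Q=11μC, V=1.83V), C2(6μF, Q=5μC, V=0.83V), C3(5μF, Q=19μC, V=3.80V)
Op 1: GROUND 2: Q2=0; energy lost=2.083
Op 2: CLOSE 1-3: Q_total=30.00, C_total=11.00, V=2.73; Q1=16.36, Q3=13.64; dissipated=5.274
Op 3: CLOSE 3-1: Q_total=30.00, C_total=11.00, V=2.73; Q3=13.64, Q1=16.36; dissipated=0.000
Total dissipated: 7.358 μJ

Answer: 7.36 μJ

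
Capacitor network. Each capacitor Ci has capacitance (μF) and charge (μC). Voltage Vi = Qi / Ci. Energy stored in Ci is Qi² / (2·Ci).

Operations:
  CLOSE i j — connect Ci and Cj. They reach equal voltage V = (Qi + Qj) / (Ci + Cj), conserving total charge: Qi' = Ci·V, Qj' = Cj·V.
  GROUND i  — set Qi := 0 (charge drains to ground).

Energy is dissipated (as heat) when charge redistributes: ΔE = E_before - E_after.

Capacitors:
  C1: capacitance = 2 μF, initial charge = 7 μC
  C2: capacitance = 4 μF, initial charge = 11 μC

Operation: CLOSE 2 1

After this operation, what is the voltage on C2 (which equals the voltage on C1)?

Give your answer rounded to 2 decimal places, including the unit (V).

Initial: C1(2μF, Q=7μC, V=3.50V), C2(4μF, Q=11μC, V=2.75V)
Op 1: CLOSE 2-1: Q_total=18.00, C_total=6.00, V=3.00; Q2=12.00, Q1=6.00; dissipated=0.375

Answer: 3.00 V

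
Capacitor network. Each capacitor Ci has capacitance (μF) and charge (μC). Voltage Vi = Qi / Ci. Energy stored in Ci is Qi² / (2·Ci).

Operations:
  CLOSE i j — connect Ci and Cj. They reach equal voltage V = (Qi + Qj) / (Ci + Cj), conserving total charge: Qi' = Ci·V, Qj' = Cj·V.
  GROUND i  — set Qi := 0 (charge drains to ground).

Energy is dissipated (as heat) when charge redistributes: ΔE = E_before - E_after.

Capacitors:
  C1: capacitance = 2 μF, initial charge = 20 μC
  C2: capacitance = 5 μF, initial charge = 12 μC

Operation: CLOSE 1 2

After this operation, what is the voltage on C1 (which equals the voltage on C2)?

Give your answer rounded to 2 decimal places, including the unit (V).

Answer: 4.57 V

Derivation:
Initial: C1(2μF, Q=20μC, V=10.00V), C2(5μF, Q=12μC, V=2.40V)
Op 1: CLOSE 1-2: Q_total=32.00, C_total=7.00, V=4.57; Q1=9.14, Q2=22.86; dissipated=41.257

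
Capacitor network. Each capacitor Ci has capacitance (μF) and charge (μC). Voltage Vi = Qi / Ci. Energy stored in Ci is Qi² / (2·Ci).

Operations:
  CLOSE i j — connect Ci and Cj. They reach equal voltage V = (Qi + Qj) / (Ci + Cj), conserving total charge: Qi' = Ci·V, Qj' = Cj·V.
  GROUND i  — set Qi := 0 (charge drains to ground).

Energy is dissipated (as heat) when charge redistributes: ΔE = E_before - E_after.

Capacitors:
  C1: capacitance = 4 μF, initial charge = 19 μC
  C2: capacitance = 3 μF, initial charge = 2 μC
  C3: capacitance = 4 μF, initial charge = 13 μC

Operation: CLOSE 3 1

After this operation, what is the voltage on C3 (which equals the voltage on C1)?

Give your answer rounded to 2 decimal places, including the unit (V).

Answer: 4.00 V

Derivation:
Initial: C1(4μF, Q=19μC, V=4.75V), C2(3μF, Q=2μC, V=0.67V), C3(4μF, Q=13μC, V=3.25V)
Op 1: CLOSE 3-1: Q_total=32.00, C_total=8.00, V=4.00; Q3=16.00, Q1=16.00; dissipated=2.250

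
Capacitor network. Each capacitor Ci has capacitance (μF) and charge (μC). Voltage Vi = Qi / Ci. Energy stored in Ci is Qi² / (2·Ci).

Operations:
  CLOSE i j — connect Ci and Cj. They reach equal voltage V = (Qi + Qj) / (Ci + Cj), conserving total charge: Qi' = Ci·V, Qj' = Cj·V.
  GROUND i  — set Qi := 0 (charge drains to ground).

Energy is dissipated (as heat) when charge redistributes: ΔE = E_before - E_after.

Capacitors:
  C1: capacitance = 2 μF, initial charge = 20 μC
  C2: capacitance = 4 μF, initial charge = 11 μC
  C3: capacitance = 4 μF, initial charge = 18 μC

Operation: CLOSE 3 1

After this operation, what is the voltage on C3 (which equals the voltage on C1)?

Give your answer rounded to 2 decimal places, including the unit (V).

Answer: 6.33 V

Derivation:
Initial: C1(2μF, Q=20μC, V=10.00V), C2(4μF, Q=11μC, V=2.75V), C3(4μF, Q=18μC, V=4.50V)
Op 1: CLOSE 3-1: Q_total=38.00, C_total=6.00, V=6.33; Q3=25.33, Q1=12.67; dissipated=20.167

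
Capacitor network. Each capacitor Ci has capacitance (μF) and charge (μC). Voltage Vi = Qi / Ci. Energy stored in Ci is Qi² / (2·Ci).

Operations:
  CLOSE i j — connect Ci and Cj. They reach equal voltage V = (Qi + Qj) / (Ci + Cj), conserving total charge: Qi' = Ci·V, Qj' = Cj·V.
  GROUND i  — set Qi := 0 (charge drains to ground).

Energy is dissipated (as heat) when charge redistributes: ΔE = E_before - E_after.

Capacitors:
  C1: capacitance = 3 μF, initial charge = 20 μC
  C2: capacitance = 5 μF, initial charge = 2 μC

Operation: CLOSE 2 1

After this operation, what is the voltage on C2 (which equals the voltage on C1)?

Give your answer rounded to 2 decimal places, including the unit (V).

Answer: 2.75 V

Derivation:
Initial: C1(3μF, Q=20μC, V=6.67V), C2(5μF, Q=2μC, V=0.40V)
Op 1: CLOSE 2-1: Q_total=22.00, C_total=8.00, V=2.75; Q2=13.75, Q1=8.25; dissipated=36.817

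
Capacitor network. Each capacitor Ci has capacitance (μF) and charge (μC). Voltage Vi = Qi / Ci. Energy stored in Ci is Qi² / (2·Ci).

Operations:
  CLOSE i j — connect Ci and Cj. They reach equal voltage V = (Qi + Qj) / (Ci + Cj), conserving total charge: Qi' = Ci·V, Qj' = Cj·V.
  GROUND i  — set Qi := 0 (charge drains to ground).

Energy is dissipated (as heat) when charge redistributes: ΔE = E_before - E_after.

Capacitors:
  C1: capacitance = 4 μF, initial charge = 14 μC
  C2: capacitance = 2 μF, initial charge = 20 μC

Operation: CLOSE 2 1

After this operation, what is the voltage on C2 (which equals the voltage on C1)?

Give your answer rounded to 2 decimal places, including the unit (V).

Answer: 5.67 V

Derivation:
Initial: C1(4μF, Q=14μC, V=3.50V), C2(2μF, Q=20μC, V=10.00V)
Op 1: CLOSE 2-1: Q_total=34.00, C_total=6.00, V=5.67; Q2=11.33, Q1=22.67; dissipated=28.167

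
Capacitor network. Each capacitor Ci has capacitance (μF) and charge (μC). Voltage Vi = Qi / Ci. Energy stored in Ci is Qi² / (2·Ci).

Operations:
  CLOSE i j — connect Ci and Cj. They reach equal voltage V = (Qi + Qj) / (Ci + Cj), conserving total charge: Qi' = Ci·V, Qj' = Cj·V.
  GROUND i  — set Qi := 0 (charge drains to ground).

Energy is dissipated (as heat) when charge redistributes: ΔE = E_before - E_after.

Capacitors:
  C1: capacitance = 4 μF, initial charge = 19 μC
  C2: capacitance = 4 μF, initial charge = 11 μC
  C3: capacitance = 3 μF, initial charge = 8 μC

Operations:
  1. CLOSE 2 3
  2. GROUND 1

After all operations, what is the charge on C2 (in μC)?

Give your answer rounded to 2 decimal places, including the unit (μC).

Answer: 10.86 μC

Derivation:
Initial: C1(4μF, Q=19μC, V=4.75V), C2(4μF, Q=11μC, V=2.75V), C3(3μF, Q=8μC, V=2.67V)
Op 1: CLOSE 2-3: Q_total=19.00, C_total=7.00, V=2.71; Q2=10.86, Q3=8.14; dissipated=0.006
Op 2: GROUND 1: Q1=0; energy lost=45.125
Final charges: Q1=0.00, Q2=10.86, Q3=8.14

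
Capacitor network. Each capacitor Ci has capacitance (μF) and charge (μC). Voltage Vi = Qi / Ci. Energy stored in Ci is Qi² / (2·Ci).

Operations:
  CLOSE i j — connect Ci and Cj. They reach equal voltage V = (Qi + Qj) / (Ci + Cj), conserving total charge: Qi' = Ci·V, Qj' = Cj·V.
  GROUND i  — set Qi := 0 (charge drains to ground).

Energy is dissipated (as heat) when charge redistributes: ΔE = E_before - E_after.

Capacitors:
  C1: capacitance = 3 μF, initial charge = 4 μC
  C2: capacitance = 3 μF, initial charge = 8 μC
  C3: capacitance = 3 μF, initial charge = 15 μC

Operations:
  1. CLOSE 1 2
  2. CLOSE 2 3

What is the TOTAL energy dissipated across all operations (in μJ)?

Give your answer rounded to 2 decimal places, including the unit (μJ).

Answer: 8.08 μJ

Derivation:
Initial: C1(3μF, Q=4μC, V=1.33V), C2(3μF, Q=8μC, V=2.67V), C3(3μF, Q=15μC, V=5.00V)
Op 1: CLOSE 1-2: Q_total=12.00, C_total=6.00, V=2.00; Q1=6.00, Q2=6.00; dissipated=1.333
Op 2: CLOSE 2-3: Q_total=21.00, C_total=6.00, V=3.50; Q2=10.50, Q3=10.50; dissipated=6.750
Total dissipated: 8.083 μJ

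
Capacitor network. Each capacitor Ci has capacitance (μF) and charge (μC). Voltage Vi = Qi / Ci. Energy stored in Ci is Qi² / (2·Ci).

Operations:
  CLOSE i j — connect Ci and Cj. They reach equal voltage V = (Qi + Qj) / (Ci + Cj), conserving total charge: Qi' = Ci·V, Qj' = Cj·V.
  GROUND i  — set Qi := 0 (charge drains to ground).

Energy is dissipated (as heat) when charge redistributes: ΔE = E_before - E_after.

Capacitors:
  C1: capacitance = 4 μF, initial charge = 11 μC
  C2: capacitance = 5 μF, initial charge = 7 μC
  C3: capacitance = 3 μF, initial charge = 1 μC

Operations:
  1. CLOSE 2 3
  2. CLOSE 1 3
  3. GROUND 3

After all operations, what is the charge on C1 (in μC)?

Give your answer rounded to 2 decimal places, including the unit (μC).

Answer: 8.00 μC

Derivation:
Initial: C1(4μF, Q=11μC, V=2.75V), C2(5μF, Q=7μC, V=1.40V), C3(3μF, Q=1μC, V=0.33V)
Op 1: CLOSE 2-3: Q_total=8.00, C_total=8.00, V=1.00; Q2=5.00, Q3=3.00; dissipated=1.067
Op 2: CLOSE 1-3: Q_total=14.00, C_total=7.00, V=2.00; Q1=8.00, Q3=6.00; dissipated=2.625
Op 3: GROUND 3: Q3=0; energy lost=6.000
Final charges: Q1=8.00, Q2=5.00, Q3=0.00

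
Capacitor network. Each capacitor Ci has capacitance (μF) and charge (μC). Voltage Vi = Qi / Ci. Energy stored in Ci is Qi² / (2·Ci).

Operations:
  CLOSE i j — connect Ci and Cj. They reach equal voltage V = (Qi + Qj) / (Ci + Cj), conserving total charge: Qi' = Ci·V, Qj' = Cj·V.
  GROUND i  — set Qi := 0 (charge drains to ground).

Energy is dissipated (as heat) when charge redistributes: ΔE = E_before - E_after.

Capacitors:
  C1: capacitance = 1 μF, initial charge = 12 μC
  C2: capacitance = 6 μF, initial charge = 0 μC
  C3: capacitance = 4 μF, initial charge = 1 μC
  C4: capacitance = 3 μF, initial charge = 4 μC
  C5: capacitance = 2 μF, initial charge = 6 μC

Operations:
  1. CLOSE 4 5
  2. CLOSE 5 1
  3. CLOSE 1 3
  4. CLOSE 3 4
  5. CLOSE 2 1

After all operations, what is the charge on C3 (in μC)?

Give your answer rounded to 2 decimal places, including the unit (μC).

Initial: C1(1μF, Q=12μC, V=12.00V), C2(6μF, Q=0μC, V=0.00V), C3(4μF, Q=1μC, V=0.25V), C4(3μF, Q=4μC, V=1.33V), C5(2μF, Q=6μC, V=3.00V)
Op 1: CLOSE 4-5: Q_total=10.00, C_total=5.00, V=2.00; Q4=6.00, Q5=4.00; dissipated=1.667
Op 2: CLOSE 5-1: Q_total=16.00, C_total=3.00, V=5.33; Q5=10.67, Q1=5.33; dissipated=33.333
Op 3: CLOSE 1-3: Q_total=6.33, C_total=5.00, V=1.27; Q1=1.27, Q3=5.07; dissipated=10.336
Op 4: CLOSE 3-4: Q_total=11.07, C_total=7.00, V=1.58; Q3=6.32, Q4=4.74; dissipated=0.461
Op 5: CLOSE 2-1: Q_total=1.27, C_total=7.00, V=0.18; Q2=1.09, Q1=0.18; dissipated=0.688
Final charges: Q1=0.18, Q2=1.09, Q3=6.32, Q4=4.74, Q5=10.67

Answer: 6.32 μC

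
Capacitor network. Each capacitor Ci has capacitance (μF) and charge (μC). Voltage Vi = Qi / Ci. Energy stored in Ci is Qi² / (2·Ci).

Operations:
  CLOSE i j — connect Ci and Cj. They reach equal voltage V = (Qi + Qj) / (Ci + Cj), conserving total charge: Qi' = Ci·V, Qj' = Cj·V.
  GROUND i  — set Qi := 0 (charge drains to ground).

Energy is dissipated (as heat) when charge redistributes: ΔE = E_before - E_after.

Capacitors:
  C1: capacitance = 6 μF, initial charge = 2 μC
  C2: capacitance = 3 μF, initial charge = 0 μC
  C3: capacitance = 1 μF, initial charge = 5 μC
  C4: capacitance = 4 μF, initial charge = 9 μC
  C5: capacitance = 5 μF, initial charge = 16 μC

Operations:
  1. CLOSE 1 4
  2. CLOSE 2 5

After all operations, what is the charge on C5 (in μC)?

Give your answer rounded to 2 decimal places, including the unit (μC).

Answer: 10.00 μC

Derivation:
Initial: C1(6μF, Q=2μC, V=0.33V), C2(3μF, Q=0μC, V=0.00V), C3(1μF, Q=5μC, V=5.00V), C4(4μF, Q=9μC, V=2.25V), C5(5μF, Q=16μC, V=3.20V)
Op 1: CLOSE 1-4: Q_total=11.00, C_total=10.00, V=1.10; Q1=6.60, Q4=4.40; dissipated=4.408
Op 2: CLOSE 2-5: Q_total=16.00, C_total=8.00, V=2.00; Q2=6.00, Q5=10.00; dissipated=9.600
Final charges: Q1=6.60, Q2=6.00, Q3=5.00, Q4=4.40, Q5=10.00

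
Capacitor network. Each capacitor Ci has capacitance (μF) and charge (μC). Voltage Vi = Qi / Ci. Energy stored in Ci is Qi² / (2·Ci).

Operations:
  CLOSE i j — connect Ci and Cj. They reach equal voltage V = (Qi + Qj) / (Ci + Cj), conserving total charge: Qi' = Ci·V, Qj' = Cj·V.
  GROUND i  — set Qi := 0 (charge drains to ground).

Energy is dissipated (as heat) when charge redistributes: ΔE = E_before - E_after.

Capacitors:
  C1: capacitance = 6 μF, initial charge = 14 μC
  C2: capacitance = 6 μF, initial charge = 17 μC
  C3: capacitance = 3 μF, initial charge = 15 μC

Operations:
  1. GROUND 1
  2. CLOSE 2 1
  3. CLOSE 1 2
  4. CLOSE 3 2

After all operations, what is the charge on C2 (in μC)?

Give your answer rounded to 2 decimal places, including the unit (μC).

Answer: 15.67 μC

Derivation:
Initial: C1(6μF, Q=14μC, V=2.33V), C2(6μF, Q=17μC, V=2.83V), C3(3μF, Q=15μC, V=5.00V)
Op 1: GROUND 1: Q1=0; energy lost=16.333
Op 2: CLOSE 2-1: Q_total=17.00, C_total=12.00, V=1.42; Q2=8.50, Q1=8.50; dissipated=12.042
Op 3: CLOSE 1-2: Q_total=17.00, C_total=12.00, V=1.42; Q1=8.50, Q2=8.50; dissipated=0.000
Op 4: CLOSE 3-2: Q_total=23.50, C_total=9.00, V=2.61; Q3=7.83, Q2=15.67; dissipated=12.840
Final charges: Q1=8.50, Q2=15.67, Q3=7.83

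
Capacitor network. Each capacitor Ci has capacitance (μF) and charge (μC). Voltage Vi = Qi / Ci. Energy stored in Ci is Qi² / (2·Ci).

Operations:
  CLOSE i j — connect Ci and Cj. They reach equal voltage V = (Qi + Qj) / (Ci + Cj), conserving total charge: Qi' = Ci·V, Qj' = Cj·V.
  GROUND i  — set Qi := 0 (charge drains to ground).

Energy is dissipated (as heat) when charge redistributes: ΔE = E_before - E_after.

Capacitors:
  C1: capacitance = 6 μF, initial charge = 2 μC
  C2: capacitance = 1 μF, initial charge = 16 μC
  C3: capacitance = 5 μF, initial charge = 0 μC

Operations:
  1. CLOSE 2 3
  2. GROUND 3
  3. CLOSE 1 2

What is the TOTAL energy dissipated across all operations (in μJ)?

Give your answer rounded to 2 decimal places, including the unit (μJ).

Answer: 126.78 μJ

Derivation:
Initial: C1(6μF, Q=2μC, V=0.33V), C2(1μF, Q=16μC, V=16.00V), C3(5μF, Q=0μC, V=0.00V)
Op 1: CLOSE 2-3: Q_total=16.00, C_total=6.00, V=2.67; Q2=2.67, Q3=13.33; dissipated=106.667
Op 2: GROUND 3: Q3=0; energy lost=17.778
Op 3: CLOSE 1-2: Q_total=4.67, C_total=7.00, V=0.67; Q1=4.00, Q2=0.67; dissipated=2.333
Total dissipated: 126.778 μJ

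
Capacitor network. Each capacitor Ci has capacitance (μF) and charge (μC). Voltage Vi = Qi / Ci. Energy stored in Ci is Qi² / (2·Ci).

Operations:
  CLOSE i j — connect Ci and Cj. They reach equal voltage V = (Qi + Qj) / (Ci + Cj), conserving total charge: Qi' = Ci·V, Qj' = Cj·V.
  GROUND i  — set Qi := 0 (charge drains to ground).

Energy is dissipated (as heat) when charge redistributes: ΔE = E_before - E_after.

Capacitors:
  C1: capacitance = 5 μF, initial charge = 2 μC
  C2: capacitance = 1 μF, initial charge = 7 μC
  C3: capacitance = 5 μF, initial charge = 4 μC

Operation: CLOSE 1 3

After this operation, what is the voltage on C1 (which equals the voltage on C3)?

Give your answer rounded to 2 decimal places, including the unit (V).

Answer: 0.60 V

Derivation:
Initial: C1(5μF, Q=2μC, V=0.40V), C2(1μF, Q=7μC, V=7.00V), C3(5μF, Q=4μC, V=0.80V)
Op 1: CLOSE 1-3: Q_total=6.00, C_total=10.00, V=0.60; Q1=3.00, Q3=3.00; dissipated=0.200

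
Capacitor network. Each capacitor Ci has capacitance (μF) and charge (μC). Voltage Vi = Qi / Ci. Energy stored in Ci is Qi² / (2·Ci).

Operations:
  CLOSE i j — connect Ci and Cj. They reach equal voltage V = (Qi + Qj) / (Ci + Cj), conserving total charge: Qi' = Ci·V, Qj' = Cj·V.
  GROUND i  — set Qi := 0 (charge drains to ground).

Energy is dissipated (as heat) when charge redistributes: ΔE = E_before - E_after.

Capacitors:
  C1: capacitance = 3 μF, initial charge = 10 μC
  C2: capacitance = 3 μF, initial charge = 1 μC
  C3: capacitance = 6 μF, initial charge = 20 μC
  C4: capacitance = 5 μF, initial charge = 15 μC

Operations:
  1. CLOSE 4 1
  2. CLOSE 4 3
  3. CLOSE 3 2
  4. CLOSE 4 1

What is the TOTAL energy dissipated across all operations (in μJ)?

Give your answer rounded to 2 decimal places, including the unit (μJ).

Initial: C1(3μF, Q=10μC, V=3.33V), C2(3μF, Q=1μC, V=0.33V), C3(6μF, Q=20μC, V=3.33V), C4(5μF, Q=15μC, V=3.00V)
Op 1: CLOSE 4-1: Q_total=25.00, C_total=8.00, V=3.12; Q4=15.62, Q1=9.38; dissipated=0.104
Op 2: CLOSE 4-3: Q_total=35.62, C_total=11.00, V=3.24; Q4=16.19, Q3=19.43; dissipated=0.059
Op 3: CLOSE 3-2: Q_total=20.43, C_total=9.00, V=2.27; Q3=13.62, Q2=6.81; dissipated=8.441
Op 4: CLOSE 4-1: Q_total=25.57, C_total=8.00, V=3.20; Q4=15.98, Q1=9.59; dissipated=0.012
Total dissipated: 8.616 μJ

Answer: 8.62 μJ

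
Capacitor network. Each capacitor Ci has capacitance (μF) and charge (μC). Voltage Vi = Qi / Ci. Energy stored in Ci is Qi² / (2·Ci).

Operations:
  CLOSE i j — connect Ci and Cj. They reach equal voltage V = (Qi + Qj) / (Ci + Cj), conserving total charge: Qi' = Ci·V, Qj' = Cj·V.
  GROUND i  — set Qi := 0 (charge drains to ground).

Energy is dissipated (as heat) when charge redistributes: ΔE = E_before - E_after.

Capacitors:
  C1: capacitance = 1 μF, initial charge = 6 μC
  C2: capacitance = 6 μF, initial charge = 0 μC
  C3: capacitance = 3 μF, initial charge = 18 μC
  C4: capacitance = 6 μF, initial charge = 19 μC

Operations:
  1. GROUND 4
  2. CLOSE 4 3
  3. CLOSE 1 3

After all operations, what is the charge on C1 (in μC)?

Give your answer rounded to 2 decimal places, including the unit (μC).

Answer: 3.00 μC

Derivation:
Initial: C1(1μF, Q=6μC, V=6.00V), C2(6μF, Q=0μC, V=0.00V), C3(3μF, Q=18μC, V=6.00V), C4(6μF, Q=19μC, V=3.17V)
Op 1: GROUND 4: Q4=0; energy lost=30.083
Op 2: CLOSE 4-3: Q_total=18.00, C_total=9.00, V=2.00; Q4=12.00, Q3=6.00; dissipated=36.000
Op 3: CLOSE 1-3: Q_total=12.00, C_total=4.00, V=3.00; Q1=3.00, Q3=9.00; dissipated=6.000
Final charges: Q1=3.00, Q2=0.00, Q3=9.00, Q4=12.00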